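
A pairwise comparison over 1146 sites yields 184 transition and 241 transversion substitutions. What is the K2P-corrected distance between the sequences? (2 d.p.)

P = 184/1146 ≈ 0.160558 and Q = 241/1146 ≈ 0.210297.
Under the Kimura two-parameter model, d = −½ ln(1 − 2P − Q) − ¼ ln(1 − 2Q).
1 − 2P − Q = 0.468587, giving −½ ln(0.468587) = 0.379017.
1 − 2Q = 0.579406, giving −¼ ln(0.579406) = 0.136438.
d = 0.379017 + 0.136438 = 0.515455.

0.52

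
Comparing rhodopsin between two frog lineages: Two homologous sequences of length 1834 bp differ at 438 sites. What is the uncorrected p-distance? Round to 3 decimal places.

0.239

p = 438/1834 = 0.238822… ≈ 0.239 (to 3 d.p.).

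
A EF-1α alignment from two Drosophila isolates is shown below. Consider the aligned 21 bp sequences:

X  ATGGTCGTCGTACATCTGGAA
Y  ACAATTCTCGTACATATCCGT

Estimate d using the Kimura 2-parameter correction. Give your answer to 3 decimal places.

Of 21 sites, 5 differences are transitions and 5 are transversions, so P = 5/21 ≈ 0.238095 and Q = 5/21 ≈ 0.238095.
Under the Kimura two-parameter model, d = −½ ln(1 − 2P − Q) − ¼ ln(1 − 2Q).
1 − 2P − Q = 0.285715, giving −½ ln(0.285715) = 0.626380.
1 − 2Q = 0.52381, giving −¼ ln(0.52381) = 0.161657.
d = 0.626380 + 0.161657 = 0.788037.

0.788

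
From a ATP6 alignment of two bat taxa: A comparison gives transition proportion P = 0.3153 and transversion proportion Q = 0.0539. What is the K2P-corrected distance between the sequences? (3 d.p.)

Under the Kimura two-parameter model, d = −½ ln(1 − 2P − Q) − ¼ ln(1 − 2Q).
1 − 2P − Q = 0.3155, giving −½ ln(0.3155) = 0.576798.
1 − 2Q = 0.8922, giving −¼ ln(0.8922) = 0.028516.
d = 0.576798 + 0.028516 = 0.605314.

0.605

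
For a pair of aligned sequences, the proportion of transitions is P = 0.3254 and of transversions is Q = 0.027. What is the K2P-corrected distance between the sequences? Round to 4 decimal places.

0.5802

Under the Kimura two-parameter model, d = −½ ln(1 − 2P − Q) − ¼ ln(1 − 2Q).
1 − 2P − Q = 0.3222, giving −½ ln(0.3222) = 0.566291.
1 − 2Q = 0.946, giving −¼ ln(0.946) = 0.013878.
d = 0.566291 + 0.013878 = 0.580169.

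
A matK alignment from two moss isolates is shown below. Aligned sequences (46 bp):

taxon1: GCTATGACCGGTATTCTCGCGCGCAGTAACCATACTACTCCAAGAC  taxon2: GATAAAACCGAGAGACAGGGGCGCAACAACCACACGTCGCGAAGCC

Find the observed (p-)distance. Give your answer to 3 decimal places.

0.391

The sequences differ at 18 of 46 positions.
p = 18/46 = 0.391304… ≈ 0.391 (to 3 d.p.).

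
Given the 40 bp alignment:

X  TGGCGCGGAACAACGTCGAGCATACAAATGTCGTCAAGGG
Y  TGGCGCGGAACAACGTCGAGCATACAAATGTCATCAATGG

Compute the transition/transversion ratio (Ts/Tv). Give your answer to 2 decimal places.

1.00

Transitions are A↔G and C↔T; transversions are all other mismatches.
Transitions: 1. Transversions: 1.
R = 1/1 = 1.00.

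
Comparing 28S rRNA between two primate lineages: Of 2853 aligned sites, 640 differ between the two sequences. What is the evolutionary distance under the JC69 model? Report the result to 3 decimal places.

p = 640/2853 ≈ 0.224325.
d = −(3/4) ln(1 − 4p/3) = −0.75 ln(1 − 0.2991) = −0.75 ln(0.7009)
  = −0.75 × (-0.355390) = 0.266543 substitutions/site.

0.267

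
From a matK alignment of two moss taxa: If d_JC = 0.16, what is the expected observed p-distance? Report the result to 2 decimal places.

0.14

p = (3/4)(1 − e^(−4d/3)) = 0.75 × (1 − e^(-0.213333)) = 0.75 × (1 − 0.807887) = 0.144085.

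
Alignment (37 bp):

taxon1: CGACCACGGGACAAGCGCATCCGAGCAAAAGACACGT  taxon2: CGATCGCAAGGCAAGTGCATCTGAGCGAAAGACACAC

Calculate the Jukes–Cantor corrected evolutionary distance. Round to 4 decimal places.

The sequences differ at 10 of 37 sites (4, 6, 8, 9, 11, 16, 22, 27, 36, 37), so p = 10/37 ≈ 0.27027.
d = −(3/4) ln(1 − 4p/3) = −0.75 ln(1 − 0.36036) = −0.75 ln(0.63964)
  = −0.75 × (-0.446850) = 0.335138 substitutions/site.

0.3351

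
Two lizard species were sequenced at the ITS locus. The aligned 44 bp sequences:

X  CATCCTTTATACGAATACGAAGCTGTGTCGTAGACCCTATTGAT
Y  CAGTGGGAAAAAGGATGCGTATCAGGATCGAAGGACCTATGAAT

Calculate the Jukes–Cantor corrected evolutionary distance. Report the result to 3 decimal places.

0.699

The sequences differ at 20 of 44 sites, so p = 20/44 ≈ 0.454545.
d = −(3/4) ln(1 − 4p/3) = −0.75 ln(1 − 0.60606) = −0.75 ln(0.39394)
  = −0.75 × (-0.931557) = 0.698668 substitutions/site.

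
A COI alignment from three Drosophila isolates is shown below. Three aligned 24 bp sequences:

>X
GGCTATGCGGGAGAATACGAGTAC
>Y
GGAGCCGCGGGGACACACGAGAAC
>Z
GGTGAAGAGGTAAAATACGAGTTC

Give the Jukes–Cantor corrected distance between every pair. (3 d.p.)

d(X,Y) = 0.520, d(X,Z) = 0.369, d(Y,Z) = 0.608

X–Y: 9/24 sites differ → p = 0.375, d = −0.75 ln(1 − 0.5) = 0.519860 ≈ 0.520.
X–Z: 7/24 sites differ → p ≈ 0.291667, d = −0.75 ln(1 − 0.388889) = 0.369358 ≈ 0.369.
Y–Z: 10/24 sites differ → p ≈ 0.416667, d = −0.75 ln(1 − 0.555556) = 0.608198 ≈ 0.608.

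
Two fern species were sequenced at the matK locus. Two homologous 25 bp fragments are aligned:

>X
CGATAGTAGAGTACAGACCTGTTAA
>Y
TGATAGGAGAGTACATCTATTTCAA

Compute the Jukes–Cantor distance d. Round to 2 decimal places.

The sequences differ at 8 of 25 sites (1, 7, 16, 17, 18, 19, 21, 23), so p = 8/25 = 0.32.
d = −(3/4) ln(1 − 4p/3) = −0.75 ln(1 − 0.426667) = −0.75 ln(0.573333)
  = −0.75 × (-0.556289) = 0.417217 substitutions/site.

0.42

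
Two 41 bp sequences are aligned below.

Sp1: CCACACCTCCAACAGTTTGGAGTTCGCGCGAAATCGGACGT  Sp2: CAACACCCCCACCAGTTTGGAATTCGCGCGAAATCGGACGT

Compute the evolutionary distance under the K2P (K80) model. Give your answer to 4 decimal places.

0.1048

Of 41 sites, 2 differences are transitions and 2 are transversions, so P = 2/41 ≈ 0.04878 and Q = 2/41 ≈ 0.04878.
Under the Kimura two-parameter model, d = −½ ln(1 − 2P − Q) − ¼ ln(1 − 2Q).
1 − 2P − Q = 0.85366, giving −½ ln(0.85366) = 0.079111.
1 − 2Q = 0.90244, giving −¼ ln(0.90244) = 0.025663.
d = 0.079111 + 0.025663 = 0.104774.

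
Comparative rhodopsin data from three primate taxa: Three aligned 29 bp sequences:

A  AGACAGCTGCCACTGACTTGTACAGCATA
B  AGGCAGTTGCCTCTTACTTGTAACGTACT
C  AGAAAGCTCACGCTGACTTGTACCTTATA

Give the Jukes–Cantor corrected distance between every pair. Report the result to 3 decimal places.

d(A,B) = 0.401, d(A,C) = 0.291, d(B,C) = 0.529

A–B: 9/29 sites differ → p ≈ 0.310345, d = −0.75 ln(1 − 0.413793) = 0.400562 ≈ 0.401.
A–C: 7/29 sites differ → p ≈ 0.241379, d = −0.75 ln(1 − 0.321839) = 0.291278 ≈ 0.291.
B–C: 11/29 sites differ → p ≈ 0.37931, d = −0.75 ln(1 − 0.505747) = 0.528531 ≈ 0.529.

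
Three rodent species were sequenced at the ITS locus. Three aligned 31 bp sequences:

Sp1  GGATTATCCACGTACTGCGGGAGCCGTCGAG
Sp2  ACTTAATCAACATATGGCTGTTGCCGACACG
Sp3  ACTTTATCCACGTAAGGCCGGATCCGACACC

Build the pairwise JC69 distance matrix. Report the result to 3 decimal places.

Sp1–Sp2: 14/31 sites differ → p ≈ 0.451613, d = −0.75 ln(1 − 0.602151) = 0.691262 ≈ 0.691.
Sp1–Sp3: 11/31 sites differ → p ≈ 0.354839, d = −0.75 ln(1 − 0.473119) = 0.480585 ≈ 0.481.
Sp2–Sp3: 9/31 sites differ → p ≈ 0.290323, d = −0.75 ln(1 − 0.387097) = 0.367161 ≈ 0.367.

d(Sp1,Sp2) = 0.691, d(Sp1,Sp3) = 0.481, d(Sp2,Sp3) = 0.367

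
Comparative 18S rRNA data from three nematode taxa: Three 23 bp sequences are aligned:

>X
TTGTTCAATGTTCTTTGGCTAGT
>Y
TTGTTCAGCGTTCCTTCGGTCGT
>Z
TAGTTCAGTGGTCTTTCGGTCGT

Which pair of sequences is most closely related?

X–Y: 6/23 differ, p = 0.261, d = 0.321.
X–Z: 6/23 differ, p = 0.261, d = 0.321.
Y–Z: 4/23 differ, p = 0.174, d = 0.198.
The smallest distance is between Y and Z.

Y and Z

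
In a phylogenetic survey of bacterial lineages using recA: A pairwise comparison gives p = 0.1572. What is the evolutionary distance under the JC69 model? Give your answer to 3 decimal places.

d = −(3/4) ln(1 − 4p/3) = −0.75 ln(1 − 0.2096) = −0.75 ln(0.7904)
  = −0.75 × (-0.235216) = 0.176412 substitutions/site.

0.176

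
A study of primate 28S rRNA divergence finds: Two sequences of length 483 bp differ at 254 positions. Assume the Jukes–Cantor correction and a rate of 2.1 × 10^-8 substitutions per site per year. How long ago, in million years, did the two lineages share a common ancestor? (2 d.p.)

21.57

p = 254/483 ≈ 0.52588.
d = −(3/4) ln(1 − 4p/3) = −0.75 ln(1 − 0.701173) = −0.75 ln(0.298827)
  = −0.75 × (-1.207890) = 0.905918 substitutions/site.
Under a molecular clock d = 2μt, so t = d/(2μ) = 0.905918 / (2 × 2.1 × 10^-8) = 21.57 million years.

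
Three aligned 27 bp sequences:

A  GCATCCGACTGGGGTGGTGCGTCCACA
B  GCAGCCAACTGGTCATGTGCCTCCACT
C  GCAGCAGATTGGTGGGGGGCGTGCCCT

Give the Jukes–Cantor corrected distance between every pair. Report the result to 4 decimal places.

A–B: 8/27 sites differ → p ≈ 0.296296, d = −0.75 ln(1 − 0.395061) = 0.376971 ≈ 0.3770.
A–C: 9/27 sites differ → p ≈ 0.333333, d = −0.75 ln(1 − 0.444444) = 0.440839 ≈ 0.4408.
B–C: 10/27 sites differ → p ≈ 0.37037, d = −0.75 ln(1 − 0.493827) = 0.510658 ≈ 0.5107.

d(A,B) = 0.3770, d(A,C) = 0.4408, d(B,C) = 0.5107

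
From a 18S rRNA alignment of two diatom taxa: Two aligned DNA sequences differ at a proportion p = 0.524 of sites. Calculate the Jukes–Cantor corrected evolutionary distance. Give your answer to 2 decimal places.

0.90

d = −(3/4) ln(1 − 4p/3) = −0.75 ln(1 − 0.698667) = −0.75 ln(0.301333)
  = −0.75 × (-1.199539) = 0.899654 substitutions/site.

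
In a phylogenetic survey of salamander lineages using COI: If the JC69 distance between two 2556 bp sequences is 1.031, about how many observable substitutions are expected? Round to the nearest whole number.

Invert JC69: p = (3/4)(1 − e^(−4d/3)) = 0.75 × (1 − e^(-1.374667)) = 0.75 × (1 − 0.252924) = 0.560307.
Expected differing sites = pL ≈ 0.560307 × 2556 = 1432.144692 ≈ 1432.

1432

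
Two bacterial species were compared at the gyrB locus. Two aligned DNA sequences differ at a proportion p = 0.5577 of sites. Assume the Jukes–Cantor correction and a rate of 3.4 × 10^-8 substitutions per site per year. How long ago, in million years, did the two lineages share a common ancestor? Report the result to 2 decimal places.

d = −(3/4) ln(1 − 4p/3) = −0.75 ln(1 − 0.7436) = −0.75 ln(0.2564)
  = −0.75 × (-1.361017) = 1.020763 substitutions/site.
Under a molecular clock d = 2μt, so t = d/(2μ) = 1.020763 / (2 × 3.4 × 10^-8) = 15.01 million years.

15.01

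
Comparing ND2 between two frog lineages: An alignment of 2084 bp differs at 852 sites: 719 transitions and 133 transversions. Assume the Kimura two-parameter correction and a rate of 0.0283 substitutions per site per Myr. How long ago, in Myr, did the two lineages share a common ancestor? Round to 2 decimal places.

12.99

P = 719/2084 ≈ 0.34501 and Q = 133/2084 ≈ 0.06382.
Under the Kimura two-parameter model, d = −½ ln(1 − 2P − Q) − ¼ ln(1 − 2Q).
1 − 2P − Q = 0.24616, giving −½ ln(0.24616) = 0.700887.
1 − 2Q = 0.87236, giving −¼ ln(0.87236) = 0.034138.
d = 0.700887 + 0.034138 = 0.735025.
Under a molecular clock d = 2μt, so t = d/(2μ) = 0.735025 / (2 × 0.0283) = 12.99 Myr.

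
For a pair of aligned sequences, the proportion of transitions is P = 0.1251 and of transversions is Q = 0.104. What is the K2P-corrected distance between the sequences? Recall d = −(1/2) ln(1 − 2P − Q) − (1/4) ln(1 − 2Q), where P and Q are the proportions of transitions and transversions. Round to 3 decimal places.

Under the Kimura two-parameter model, d = −½ ln(1 − 2P − Q) − ¼ ln(1 − 2Q).
1 − 2P − Q = 0.6458, giving −½ ln(0.6458) = 0.218633.
1 − 2Q = 0.792, giving −¼ ln(0.792) = 0.058298.
d = 0.218633 + 0.058298 = 0.276931.

0.277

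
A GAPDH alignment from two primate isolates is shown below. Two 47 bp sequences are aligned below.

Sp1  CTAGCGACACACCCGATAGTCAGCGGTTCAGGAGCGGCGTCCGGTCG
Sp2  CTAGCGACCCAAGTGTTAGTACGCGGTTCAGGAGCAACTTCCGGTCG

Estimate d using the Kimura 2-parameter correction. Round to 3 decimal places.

Of 47 sites, 3 differences are transitions and 7 are transversions, so P = 3/47 ≈ 0.06383 and Q = 7/47 ≈ 0.148936.
Under the Kimura two-parameter model, d = −½ ln(1 − 2P − Q) − ¼ ln(1 − 2Q).
1 − 2P − Q = 0.723404, giving −½ ln(0.723404) = 0.161894.
1 − 2Q = 0.702128, giving −¼ ln(0.702128) = 0.088410.
d = 0.161894 + 0.088410 = 0.250304.

0.250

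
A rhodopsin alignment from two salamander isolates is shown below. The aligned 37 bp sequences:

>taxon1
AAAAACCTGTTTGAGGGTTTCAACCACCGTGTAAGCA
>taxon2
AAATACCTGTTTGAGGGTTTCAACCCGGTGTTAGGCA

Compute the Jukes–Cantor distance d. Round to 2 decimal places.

The sequences differ at 8 of 37 sites (4, 26, 27, 28, 29, 30, 31, 34), so p = 8/37 ≈ 0.216216.
d = −(3/4) ln(1 − 4p/3) = −0.75 ln(1 − 0.288288) = −0.75 ln(0.711712)
  = −0.75 × (-0.340082) = 0.255062 substitutions/site.

0.26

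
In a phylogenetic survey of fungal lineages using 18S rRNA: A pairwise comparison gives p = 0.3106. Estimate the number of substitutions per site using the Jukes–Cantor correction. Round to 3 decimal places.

0.401

d = −(3/4) ln(1 − 4p/3) = −0.75 ln(1 − 0.414133) = −0.75 ln(0.585867)
  = −0.75 × (-0.534662) = 0.400997 substitutions/site.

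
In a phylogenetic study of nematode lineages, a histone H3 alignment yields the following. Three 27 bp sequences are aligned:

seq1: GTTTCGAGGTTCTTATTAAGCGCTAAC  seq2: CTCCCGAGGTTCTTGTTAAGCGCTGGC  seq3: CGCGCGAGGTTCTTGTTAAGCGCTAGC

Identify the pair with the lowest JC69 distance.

seq2 and seq3

seq1–seq2: 6/27 differ, p = 0.222, d = 0.264.
seq1–seq3: 6/27 differ, p = 0.222, d = 0.264.
seq2–seq3: 3/27 differ, p = 0.111, d = 0.120.
The smallest distance is between seq2 and seq3.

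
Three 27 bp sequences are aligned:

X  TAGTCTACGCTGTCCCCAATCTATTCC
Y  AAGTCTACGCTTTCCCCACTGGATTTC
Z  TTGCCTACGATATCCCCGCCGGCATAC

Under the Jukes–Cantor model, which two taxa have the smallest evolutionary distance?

X and Y

X–Y: 6/27 differ, p = 0.222, d = 0.264.
X–Z: 12/27 differ, p = 0.444, d = 0.673.
Y–Z: 10/27 differ, p = 0.370, d = 0.511.
The smallest distance is between X and Y.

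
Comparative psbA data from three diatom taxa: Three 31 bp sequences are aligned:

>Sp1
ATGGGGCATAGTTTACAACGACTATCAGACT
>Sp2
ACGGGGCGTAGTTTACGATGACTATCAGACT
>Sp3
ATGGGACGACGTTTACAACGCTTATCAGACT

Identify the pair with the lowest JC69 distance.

Sp1 and Sp2

Sp1–Sp2: 4/31 differ, p = 0.129, d = 0.142.
Sp1–Sp3: 6/31 differ, p = 0.194, d = 0.224.
Sp2–Sp3: 8/31 differ, p = 0.258, d = 0.316.
The smallest distance is between Sp1 and Sp2.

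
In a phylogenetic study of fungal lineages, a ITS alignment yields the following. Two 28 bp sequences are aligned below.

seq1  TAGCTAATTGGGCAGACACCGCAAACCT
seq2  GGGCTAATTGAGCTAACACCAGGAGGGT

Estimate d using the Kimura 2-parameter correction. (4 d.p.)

Of 28 sites, 6 differences are transitions and 5 are transversions, so P = 6/28 ≈ 0.214286 and Q = 5/28 ≈ 0.178571.
Under the Kimura two-parameter model, d = −½ ln(1 − 2P − Q) − ¼ ln(1 − 2Q).
1 − 2P − Q = 0.392857, giving −½ ln(0.392857) = 0.467155.
1 − 2Q = 0.642858, giving −¼ ln(0.642858) = 0.110458.
d = 0.467155 + 0.110458 = 0.577613.

0.5776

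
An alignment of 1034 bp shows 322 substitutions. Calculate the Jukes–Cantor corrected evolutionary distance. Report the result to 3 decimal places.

0.402

p = 322/1034 ≈ 0.311412.
d = −(3/4) ln(1 − 4p/3) = −0.75 ln(1 − 0.415216) = −0.75 ln(0.584784)
  = −0.75 × (-0.536513) = 0.402385 substitutions/site.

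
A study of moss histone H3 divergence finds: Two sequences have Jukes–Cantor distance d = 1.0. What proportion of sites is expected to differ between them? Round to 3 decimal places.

p = (3/4)(1 − e^(−4d/3)) = 0.75 × (1 − e^(-1.333333)) = 0.75 × (1 − 0.263597) = 0.552302.

0.552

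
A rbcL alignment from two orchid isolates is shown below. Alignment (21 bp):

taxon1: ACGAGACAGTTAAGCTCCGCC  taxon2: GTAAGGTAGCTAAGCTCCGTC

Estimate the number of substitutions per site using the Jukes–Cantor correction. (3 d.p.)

The sequences differ at 7 of 21 sites (1, 2, 3, 6, 7, 10, 20), so p = 7/21 ≈ 0.333333.
d = −(3/4) ln(1 − 4p/3) = −0.75 ln(1 − 0.444444) = −0.75 ln(0.555556)
  = −0.75 × (-0.587786) = 0.440840 substitutions/site.

0.441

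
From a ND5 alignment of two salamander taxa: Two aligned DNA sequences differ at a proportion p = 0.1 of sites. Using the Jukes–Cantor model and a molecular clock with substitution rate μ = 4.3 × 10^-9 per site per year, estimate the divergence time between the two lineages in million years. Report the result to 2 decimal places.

12.48

d = −(3/4) ln(1 − 4p/3) = −0.75 ln(1 − 0.133333) = −0.75 ln(0.866667)
  = −0.75 × (-0.143100) = 0.107325 substitutions/site.
Under a molecular clock d = 2μt, so t = d/(2μ) = 0.107325 / (2 × 4.3 × 10^-9) = 12.48 million years.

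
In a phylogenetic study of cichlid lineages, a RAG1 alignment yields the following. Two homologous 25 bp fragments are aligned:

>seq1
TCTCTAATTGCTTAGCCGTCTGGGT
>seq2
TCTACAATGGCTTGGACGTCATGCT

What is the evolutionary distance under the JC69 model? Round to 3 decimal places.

0.417

The sequences differ at 8 of 25 sites (4, 5, 9, 14, 16, 21, 22, 24), so p = 8/25 = 0.32.
d = −(3/4) ln(1 − 4p/3) = −0.75 ln(1 − 0.426667) = −0.75 ln(0.573333)
  = −0.75 × (-0.556289) = 0.417217 substitutions/site.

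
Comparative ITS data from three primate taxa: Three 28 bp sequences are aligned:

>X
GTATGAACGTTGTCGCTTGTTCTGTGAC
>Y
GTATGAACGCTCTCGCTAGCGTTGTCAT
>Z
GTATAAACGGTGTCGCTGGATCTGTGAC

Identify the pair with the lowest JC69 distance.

X and Z

X–Y: 8/28 differ, p = 0.286, d = 0.360.
X–Z: 4/28 differ, p = 0.143, d = 0.158.
Y–Z: 9/28 differ, p = 0.321, d = 0.420.
The smallest distance is between X and Z.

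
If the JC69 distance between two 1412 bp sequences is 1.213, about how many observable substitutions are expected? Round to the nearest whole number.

849

Invert JC69: p = (3/4)(1 − e^(−4d/3)) = 0.75 × (1 − e^(-1.617333)) = 0.75 × (1 − 0.198427) = 0.601180.
Expected differing sites = pL ≈ 0.601180 × 1412 = 848.86616 ≈ 849.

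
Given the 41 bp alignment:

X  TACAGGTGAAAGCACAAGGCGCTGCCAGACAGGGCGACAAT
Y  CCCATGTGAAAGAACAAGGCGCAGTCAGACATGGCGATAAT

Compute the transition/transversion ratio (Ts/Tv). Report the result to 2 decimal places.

Transitions are A↔G and C↔T; transversions are all other mismatches.
Transitions: 3. Transversions: 5.
R = 3/5 = 0.60.

0.60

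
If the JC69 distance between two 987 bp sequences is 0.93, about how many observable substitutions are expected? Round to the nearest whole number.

526

Invert JC69: p = (3/4)(1 − e^(−4d/3)) = 0.75 × (1 − e^(-1.24)) = 0.75 × (1 − 0.289384) = 0.532962.
Expected differing sites = pL ≈ 0.532962 × 987 = 526.033494 ≈ 526.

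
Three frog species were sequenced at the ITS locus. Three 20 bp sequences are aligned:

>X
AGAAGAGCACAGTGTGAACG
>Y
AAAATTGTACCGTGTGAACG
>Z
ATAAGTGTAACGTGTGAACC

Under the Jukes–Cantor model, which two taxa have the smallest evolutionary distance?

Y and Z

X–Y: 5/20 differ, p = 0.250, d = 0.304.
X–Z: 6/20 differ, p = 0.300, d = 0.383.
Y–Z: 4/20 differ, p = 0.200, d = 0.233.
The smallest distance is between Y and Z.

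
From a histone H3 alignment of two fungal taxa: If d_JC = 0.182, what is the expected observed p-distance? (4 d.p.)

p = (3/4)(1 − e^(−4d/3)) = 0.75 × (1 − e^(-0.242667)) = 0.75 × (1 − 0.784533) = 0.161600.

0.1616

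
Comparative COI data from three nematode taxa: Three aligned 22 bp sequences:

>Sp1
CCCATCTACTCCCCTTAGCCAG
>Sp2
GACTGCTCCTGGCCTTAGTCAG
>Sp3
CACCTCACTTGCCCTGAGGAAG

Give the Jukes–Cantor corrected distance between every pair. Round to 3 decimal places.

d(Sp1,Sp2) = 0.497, d(Sp1,Sp3) = 0.591, d(Sp2,Sp3) = 0.591

Sp1–Sp2: 8/22 sites differ → p ≈ 0.363636, d = −0.75 ln(1 − 0.484848) = 0.497470 ≈ 0.497.
Sp1–Sp3: 9/22 sites differ → p ≈ 0.409091, d = −0.75 ln(1 − 0.545455) = 0.591344 ≈ 0.591.
Sp2–Sp3: 9/22 sites differ → p ≈ 0.409091, d = −0.75 ln(1 − 0.545455) = 0.591344 ≈ 0.591.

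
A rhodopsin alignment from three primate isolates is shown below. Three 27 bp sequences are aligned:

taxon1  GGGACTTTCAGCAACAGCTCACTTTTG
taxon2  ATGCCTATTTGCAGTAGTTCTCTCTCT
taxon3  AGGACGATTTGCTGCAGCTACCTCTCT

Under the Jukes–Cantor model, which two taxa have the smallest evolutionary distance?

taxon2 and taxon3

taxon1–taxon2: 13/27 differ, p = 0.481, d = 0.770.
taxon1–taxon3: 12/27 differ, p = 0.444, d = 0.673.
taxon2–taxon3: 8/27 differ, p = 0.296, d = 0.377.
The smallest distance is between taxon2 and taxon3.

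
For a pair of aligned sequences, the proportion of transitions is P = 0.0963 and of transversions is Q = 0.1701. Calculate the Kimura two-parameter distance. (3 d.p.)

0.329

Under the Kimura two-parameter model, d = −½ ln(1 − 2P − Q) − ¼ ln(1 − 2Q).
1 − 2P − Q = 0.6373, giving −½ ln(0.6373) = 0.225257.
1 − 2Q = 0.6598, giving −¼ ln(0.6598) = 0.103955.
d = 0.225257 + 0.103955 = 0.329212.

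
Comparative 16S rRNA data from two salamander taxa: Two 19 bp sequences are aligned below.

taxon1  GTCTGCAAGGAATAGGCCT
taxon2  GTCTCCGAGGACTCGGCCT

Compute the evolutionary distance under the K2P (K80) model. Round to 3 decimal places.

0.248

Of 19 sites, 1 differences are transitions and 3 are transversions, so P = 1/19 ≈ 0.052632 and Q = 3/19 ≈ 0.157895.
Under the Kimura two-parameter model, d = −½ ln(1 − 2P − Q) − ¼ ln(1 − 2Q).
1 − 2P − Q = 0.736841, giving −½ ln(0.736841) = 0.152692.
1 − 2Q = 0.68421, giving −¼ ln(0.68421) = 0.094873.
d = 0.152692 + 0.094873 = 0.247565.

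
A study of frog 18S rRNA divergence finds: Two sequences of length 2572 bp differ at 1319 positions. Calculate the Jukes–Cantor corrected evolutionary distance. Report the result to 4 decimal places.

0.8635

p = 1319/2572 ≈ 0.51283.
d = −(3/4) ln(1 − 4p/3) = −0.75 ln(1 − 0.683773) = −0.75 ln(0.316227)
  = −0.75 × (-1.151295) = 0.863471 substitutions/site.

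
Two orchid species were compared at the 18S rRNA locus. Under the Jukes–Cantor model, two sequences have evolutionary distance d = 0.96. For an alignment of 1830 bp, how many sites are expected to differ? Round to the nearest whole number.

991

Invert JC69: p = (3/4)(1 − e^(−4d/3)) = 0.75 × (1 − e^(-1.28)) = 0.75 × (1 − 0.278037) = 0.541472.
Expected differing sites = pL ≈ 0.541472 × 1830 = 990.89376 ≈ 991.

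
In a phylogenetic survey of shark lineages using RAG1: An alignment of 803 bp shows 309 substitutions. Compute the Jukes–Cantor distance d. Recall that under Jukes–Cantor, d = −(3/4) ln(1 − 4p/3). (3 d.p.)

p = 309/803 ≈ 0.384807.
d = −(3/4) ln(1 − 4p/3) = −0.75 ln(1 − 0.513076) = −0.75 ln(0.486924)
  = −0.75 × (-0.719647) = 0.539735 substitutions/site.

0.540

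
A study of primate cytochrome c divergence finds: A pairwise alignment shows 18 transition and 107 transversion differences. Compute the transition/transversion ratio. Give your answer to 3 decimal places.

0.168

R = 18/107 = 0.168224… ≈ 0.168 (to 3 d.p.).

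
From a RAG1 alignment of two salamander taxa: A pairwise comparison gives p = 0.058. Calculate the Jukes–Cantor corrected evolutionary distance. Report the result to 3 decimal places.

0.060

d = −(3/4) ln(1 − 4p/3) = −0.75 ln(1 − 0.077333) = −0.75 ln(0.922667)
  = −0.75 × (-0.080487) = 0.060365 substitutions/site.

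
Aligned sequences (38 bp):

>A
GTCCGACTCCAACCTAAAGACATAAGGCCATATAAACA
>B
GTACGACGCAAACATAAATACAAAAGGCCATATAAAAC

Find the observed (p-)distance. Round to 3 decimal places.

0.211

The sequences differ at 8 of 38 positions (sites 3, 8, 10, 14, 19, 23, 37, 38).
p = 8/38 = 0.210526… ≈ 0.211 (to 3 d.p.).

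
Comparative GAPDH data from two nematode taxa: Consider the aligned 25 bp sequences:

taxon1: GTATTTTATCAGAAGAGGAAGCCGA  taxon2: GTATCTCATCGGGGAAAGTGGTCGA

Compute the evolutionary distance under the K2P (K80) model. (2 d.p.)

0.73

Of 25 sites, 9 differences are transitions and 1 are transversions, so P = 9/25 = 0.36 and Q = 1/25 = 0.04.
Under the Kimura two-parameter model, d = −½ ln(1 − 2P − Q) − ¼ ln(1 − 2Q).
1 − 2P − Q = 0.24, giving −½ ln(0.24) = 0.713558.
1 − 2Q = 0.92, giving −¼ ln(0.92) = 0.020845.
d = 0.713558 + 0.020845 = 0.734403.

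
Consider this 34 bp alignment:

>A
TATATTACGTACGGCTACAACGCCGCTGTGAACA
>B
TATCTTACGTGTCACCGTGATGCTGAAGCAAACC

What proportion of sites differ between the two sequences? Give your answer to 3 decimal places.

0.471

The sequences differ at 16 of 34 positions.
p = 16/34 = 0.470588… ≈ 0.471 (to 3 d.p.).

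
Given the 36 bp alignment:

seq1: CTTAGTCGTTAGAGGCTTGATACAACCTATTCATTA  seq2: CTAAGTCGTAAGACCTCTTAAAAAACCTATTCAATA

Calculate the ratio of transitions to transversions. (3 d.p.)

0.250

Transitions are A↔G and C↔T; transversions are all other mismatches.
Transitions: 2. Transversions: 8.
R = 2/8 = 0.250.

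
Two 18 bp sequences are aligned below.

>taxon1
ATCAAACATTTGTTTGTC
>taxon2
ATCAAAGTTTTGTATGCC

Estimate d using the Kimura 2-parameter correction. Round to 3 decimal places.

Of 18 sites, 1 differences are transitions and 3 are transversions, so P = 1/18 ≈ 0.055556 and Q = 3/18 ≈ 0.166667.
Under the Kimura two-parameter model, d = −½ ln(1 − 2P − Q) − ¼ ln(1 − 2Q).
1 − 2P − Q = 0.722221, giving −½ ln(0.722221) = 0.162712.
1 − 2Q = 0.666666, giving −¼ ln(0.666666) = 0.101367.
d = 0.162712 + 0.101367 = 0.264079.

0.264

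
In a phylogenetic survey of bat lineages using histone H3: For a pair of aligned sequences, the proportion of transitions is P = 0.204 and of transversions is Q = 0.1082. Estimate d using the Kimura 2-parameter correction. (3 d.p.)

Under the Kimura two-parameter model, d = −½ ln(1 − 2P − Q) − ¼ ln(1 − 2Q).
1 − 2P − Q = 0.4838, giving −½ ln(0.4838) = 0.363042.
1 − 2Q = 0.7836, giving −¼ ln(0.7836) = 0.060964.
d = 0.363042 + 0.060964 = 0.424006.

0.424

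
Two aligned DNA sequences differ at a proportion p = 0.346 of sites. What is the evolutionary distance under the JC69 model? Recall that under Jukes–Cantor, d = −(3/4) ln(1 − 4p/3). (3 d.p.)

d = −(3/4) ln(1 − 4p/3) = −0.75 ln(1 − 0.461333) = −0.75 ln(0.538667)
  = −0.75 × (-0.618658) = 0.463994 substitutions/site.

0.464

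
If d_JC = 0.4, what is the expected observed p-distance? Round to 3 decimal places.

p = (3/4)(1 − e^(−4d/3)) = 0.75 × (1 − e^(-0.533333)) = 0.75 × (1 − 0.586646) = 0.310016.

0.310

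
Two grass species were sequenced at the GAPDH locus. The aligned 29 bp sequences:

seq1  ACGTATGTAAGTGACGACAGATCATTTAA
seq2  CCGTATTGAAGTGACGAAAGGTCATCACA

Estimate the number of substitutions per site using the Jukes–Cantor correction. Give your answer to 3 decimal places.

The sequences differ at 8 of 29 sites (1, 7, 8, 18, 21, 26, 27, 28), so p = 8/29 ≈ 0.275862.
d = −(3/4) ln(1 − 4p/3) = −0.75 ln(1 − 0.367816) = −0.75 ln(0.632184)
  = −0.75 × (-0.458575) = 0.343931 substitutions/site.

0.344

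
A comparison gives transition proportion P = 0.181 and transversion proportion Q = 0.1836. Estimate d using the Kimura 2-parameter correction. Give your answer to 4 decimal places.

0.5088

Under the Kimura two-parameter model, d = −½ ln(1 − 2P − Q) − ¼ ln(1 − 2Q).
1 − 2P − Q = 0.4544, giving −½ ln(0.4544) = 0.394389.
1 − 2Q = 0.6328, giving −¼ ln(0.6328) = 0.114400.
d = 0.394389 + 0.114400 = 0.508789.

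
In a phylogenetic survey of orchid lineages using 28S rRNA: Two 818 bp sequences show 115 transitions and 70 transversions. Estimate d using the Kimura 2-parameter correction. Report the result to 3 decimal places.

P = 115/818 ≈ 0.140587 and Q = 70/818 ≈ 0.085575.
Under the Kimura two-parameter model, d = −½ ln(1 − 2P − Q) − ¼ ln(1 − 2Q).
1 − 2P − Q = 0.633251, giving −½ ln(0.633251) = 0.228444.
1 − 2Q = 0.82885, giving −¼ ln(0.82885) = 0.046929.
d = 0.228444 + 0.046929 = 0.275373.

0.275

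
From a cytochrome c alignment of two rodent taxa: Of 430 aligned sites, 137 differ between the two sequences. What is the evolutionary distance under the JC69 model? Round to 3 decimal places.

0.415

p = 137/430 ≈ 0.318605.
d = −(3/4) ln(1 − 4p/3) = −0.75 ln(1 − 0.424807) = −0.75 ln(0.575193)
  = −0.75 × (-0.553050) = 0.414788 substitutions/site.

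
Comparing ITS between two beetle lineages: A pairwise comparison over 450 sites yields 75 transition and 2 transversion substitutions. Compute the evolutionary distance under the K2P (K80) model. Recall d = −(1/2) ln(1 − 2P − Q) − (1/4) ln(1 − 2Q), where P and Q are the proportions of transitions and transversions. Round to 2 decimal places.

P = 75/450 ≈ 0.166667 and Q = 2/450 ≈ 0.004444.
Under the Kimura two-parameter model, d = −½ ln(1 − 2P − Q) − ¼ ln(1 − 2Q).
1 − 2P − Q = 0.662222, giving −½ ln(0.662222) = 0.206077.
1 − 2Q = 0.991112, giving −¼ ln(0.991112) = 0.002232.
d = 0.206077 + 0.002232 = 0.208309.

0.21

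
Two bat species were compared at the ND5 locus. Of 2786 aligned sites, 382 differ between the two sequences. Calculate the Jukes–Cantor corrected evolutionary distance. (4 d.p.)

p = 382/2786 ≈ 0.137114.
d = −(3/4) ln(1 − 4p/3) = −0.75 ln(1 − 0.182819) = −0.75 ln(0.817181)
  = −0.75 × (-0.201895) = 0.151421 substitutions/site.

0.1514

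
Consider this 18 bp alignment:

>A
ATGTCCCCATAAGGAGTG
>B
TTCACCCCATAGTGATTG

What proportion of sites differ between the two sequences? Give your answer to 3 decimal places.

0.333

The sequences differ at 6 of 18 positions (sites 1, 3, 4, 12, 13, 16).
p = 6/18 = 0.333333… ≈ 0.333 (to 3 d.p.).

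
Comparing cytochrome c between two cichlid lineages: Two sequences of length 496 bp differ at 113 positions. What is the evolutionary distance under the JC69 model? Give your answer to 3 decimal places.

p = 113/496 ≈ 0.227823.
d = −(3/4) ln(1 − 4p/3) = −0.75 ln(1 − 0.303764) = −0.75 ln(0.696236)
  = −0.75 × (-0.362067) = 0.271550 substitutions/site.

0.272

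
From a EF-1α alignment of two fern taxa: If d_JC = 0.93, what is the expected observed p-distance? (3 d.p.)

p = (3/4)(1 − e^(−4d/3)) = 0.75 × (1 − e^(-1.24)) = 0.75 × (1 − 0.289384) = 0.532962.

0.533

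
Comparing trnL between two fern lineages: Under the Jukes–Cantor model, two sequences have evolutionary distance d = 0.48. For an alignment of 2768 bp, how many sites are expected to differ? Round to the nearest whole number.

Invert JC69: p = (3/4)(1 − e^(−4d/3)) = 0.75 × (1 − e^(-0.64)) = 0.75 × (1 − 0.527292) = 0.354531.
Expected differing sites = pL ≈ 0.354531 × 2768 = 981.341808 ≈ 981.

981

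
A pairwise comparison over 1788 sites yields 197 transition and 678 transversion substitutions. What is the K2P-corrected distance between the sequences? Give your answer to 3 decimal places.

0.813

P = 197/1788 ≈ 0.110179 and Q = 678/1788 ≈ 0.379195.
Under the Kimura two-parameter model, d = −½ ln(1 − 2P − Q) − ¼ ln(1 − 2Q).
1 − 2P − Q = 0.400447, giving −½ ln(0.400447) = 0.457587.
1 − 2Q = 0.24161, giving −¼ ln(0.24161) = 0.355108.
d = 0.457587 + 0.355108 = 0.812695.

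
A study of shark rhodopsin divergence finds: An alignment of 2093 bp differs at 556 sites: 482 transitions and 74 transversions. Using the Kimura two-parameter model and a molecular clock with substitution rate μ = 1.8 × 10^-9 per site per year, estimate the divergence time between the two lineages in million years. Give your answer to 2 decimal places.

P = 482/2093 ≈ 0.230291 and Q = 74/2093 ≈ 0.035356.
Under the Kimura two-parameter model, d = −½ ln(1 − 2P − Q) − ¼ ln(1 − 2Q).
1 − 2P − Q = 0.504062, giving −½ ln(0.504062) = 0.342528.
1 − 2Q = 0.929288, giving −¼ ln(0.929288) = 0.018334.
d = 0.342528 + 0.018334 = 0.360862.
Under a molecular clock d = 2μt, so t = d/(2μ) = 0.360862 / (2 × 1.8 × 10^-9) = 100.24 million years.

100.24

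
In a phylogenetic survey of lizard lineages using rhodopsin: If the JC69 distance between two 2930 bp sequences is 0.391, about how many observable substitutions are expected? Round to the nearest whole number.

893

Invert JC69: p = (3/4)(1 − e^(−4d/3)) = 0.75 × (1 − e^(-0.521333)) = 0.75 × (1 − 0.593729) = 0.304703.
Expected differing sites = pL ≈ 0.304703 × 2930 = 892.77979 ≈ 893.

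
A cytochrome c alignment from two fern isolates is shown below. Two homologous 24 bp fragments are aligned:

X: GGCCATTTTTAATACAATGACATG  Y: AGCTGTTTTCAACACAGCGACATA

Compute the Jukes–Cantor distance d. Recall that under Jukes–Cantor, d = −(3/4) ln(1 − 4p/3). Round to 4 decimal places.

The sequences differ at 8 of 24 sites (1, 4, 5, 10, 13, 17, 18, 24), so p = 8/24 ≈ 0.333333.
d = −(3/4) ln(1 − 4p/3) = −0.75 ln(1 − 0.444444) = −0.75 ln(0.555556)
  = −0.75 × (-0.587786) = 0.440840 substitutions/site.

0.4408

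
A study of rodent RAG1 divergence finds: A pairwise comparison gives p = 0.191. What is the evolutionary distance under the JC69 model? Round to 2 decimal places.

d = −(3/4) ln(1 − 4p/3) = −0.75 ln(1 − 0.254667) = −0.75 ln(0.745333)
  = −0.75 × (-0.293924) = 0.220443 substitutions/site.

0.22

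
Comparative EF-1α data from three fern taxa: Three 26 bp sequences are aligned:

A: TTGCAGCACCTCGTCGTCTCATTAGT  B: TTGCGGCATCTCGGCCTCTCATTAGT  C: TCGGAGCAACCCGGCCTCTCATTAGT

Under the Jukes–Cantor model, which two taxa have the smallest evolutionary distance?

A–B: 4/26 differ, p = 0.154, d = 0.172.
A–C: 6/26 differ, p = 0.231, d = 0.276.
B–C: 5/26 differ, p = 0.192, d = 0.222.
The smallest distance is between A and B.

A and B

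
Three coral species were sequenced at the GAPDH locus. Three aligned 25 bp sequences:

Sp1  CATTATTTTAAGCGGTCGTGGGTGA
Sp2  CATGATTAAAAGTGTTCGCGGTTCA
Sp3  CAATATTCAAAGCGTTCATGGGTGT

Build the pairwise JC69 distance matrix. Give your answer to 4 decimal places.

Sp1–Sp2: 8/25 sites differ → p = 0.32, d = −0.75 ln(1 − 0.426667) = 0.417216 ≈ 0.4172.
Sp1–Sp3: 6/25 sites differ → p = 0.24, d = −0.75 ln(1 − 0.32) = 0.289247 ≈ 0.2892.
Sp2–Sp3: 9/25 sites differ → p = 0.36, d = −0.75 ln(1 − 0.48) = 0.490445 ≈ 0.4904.

d(Sp1,Sp2) = 0.4172, d(Sp1,Sp3) = 0.2892, d(Sp2,Sp3) = 0.4904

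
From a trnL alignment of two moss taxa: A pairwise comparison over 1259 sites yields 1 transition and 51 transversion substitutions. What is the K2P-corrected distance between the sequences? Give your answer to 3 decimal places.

P = 1/1259 ≈ 0.000794 and Q = 51/1259 ≈ 0.040508.
Under the Kimura two-parameter model, d = −½ ln(1 − 2P − Q) − ¼ ln(1 − 2Q).
1 − 2P − Q = 0.957904, giving −½ ln(0.957904) = 0.021504.
1 − 2Q = 0.918984, giving −¼ ln(0.918984) = 0.021122.
d = 0.021504 + 0.021122 = 0.042626.

0.043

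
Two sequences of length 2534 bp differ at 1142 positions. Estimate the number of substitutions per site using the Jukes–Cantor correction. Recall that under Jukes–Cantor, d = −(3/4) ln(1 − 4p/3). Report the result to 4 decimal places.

0.6889

p = 1142/2534 ≈ 0.450671.
d = −(3/4) ln(1 − 4p/3) = −0.75 ln(1 − 0.600895) = −0.75 ln(0.399105)
  = −0.75 × (-0.918531) = 0.688898 substitutions/site.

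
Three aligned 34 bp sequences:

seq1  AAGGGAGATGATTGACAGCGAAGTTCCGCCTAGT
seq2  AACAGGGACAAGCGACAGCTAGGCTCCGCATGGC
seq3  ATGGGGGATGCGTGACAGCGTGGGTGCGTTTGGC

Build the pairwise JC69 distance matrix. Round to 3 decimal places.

d(seq1,seq2) = 0.535, d(seq1,seq3) = 0.477, d(seq2,seq3) = 0.535

seq1–seq2: 13/34 sites differ → p ≈ 0.382353, d = −0.75 ln(1 − 0.509804) = 0.534712 ≈ 0.535.
seq1–seq3: 12/34 sites differ → p ≈ 0.352941, d = −0.75 ln(1 − 0.470588) = 0.476991 ≈ 0.477.
seq2–seq3: 13/34 sites differ → p ≈ 0.382353, d = −0.75 ln(1 − 0.509804) = 0.534712 ≈ 0.535.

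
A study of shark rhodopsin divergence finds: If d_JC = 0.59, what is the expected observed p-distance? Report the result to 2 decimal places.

p = (3/4)(1 − e^(−4d/3)) = 0.75 × (1 − e^(-0.786667)) = 0.75 × (1 − 0.455360) = 0.408480.

0.41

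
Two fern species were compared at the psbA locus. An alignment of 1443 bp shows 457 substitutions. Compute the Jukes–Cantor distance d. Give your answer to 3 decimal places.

p = 457/1443 ≈ 0.316701.
d = −(3/4) ln(1 − 4p/3) = −0.75 ln(1 − 0.422268) = −0.75 ln(0.577732)
  = −0.75 × (-0.548645) = 0.411484 substitutions/site.

0.411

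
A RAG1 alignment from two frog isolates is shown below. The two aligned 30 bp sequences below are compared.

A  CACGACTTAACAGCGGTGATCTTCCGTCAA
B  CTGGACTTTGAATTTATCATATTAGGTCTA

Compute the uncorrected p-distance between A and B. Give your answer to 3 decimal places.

The sequences differ at 14 of 30 positions.
p = 14/30 = 0.466666… ≈ 0.467 (to 3 d.p.).

0.467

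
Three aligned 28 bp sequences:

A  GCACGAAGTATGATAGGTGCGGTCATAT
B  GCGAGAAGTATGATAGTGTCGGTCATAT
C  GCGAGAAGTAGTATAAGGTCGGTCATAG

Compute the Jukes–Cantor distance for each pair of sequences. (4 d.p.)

A–B: 5/28 sites differ → p ≈ 0.178571, d = −0.75 ln(1 − 0.238095) = 0.203950 ≈ 0.2040.
A–C: 8/28 sites differ → p ≈ 0.285714, d = −0.75 ln(1 − 0.380952) = 0.359679 ≈ 0.3597.
B–C: 5/28 sites differ → p ≈ 0.178571, d = −0.75 ln(1 − 0.238095) = 0.203950 ≈ 0.2040.

d(A,B) = 0.2040, d(A,C) = 0.3597, d(B,C) = 0.2040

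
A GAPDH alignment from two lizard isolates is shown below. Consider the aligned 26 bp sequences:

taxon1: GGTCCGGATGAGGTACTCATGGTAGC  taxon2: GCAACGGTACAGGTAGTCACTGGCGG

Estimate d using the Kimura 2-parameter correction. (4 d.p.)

0.8145

Of 26 sites, 1 differences are transitions and 11 are transversions, so P = 1/26 ≈ 0.038462 and Q = 11/26 ≈ 0.423077.
Under the Kimura two-parameter model, d = −½ ln(1 − 2P − Q) − ¼ ln(1 − 2Q).
1 − 2P − Q = 0.499999, giving −½ ln(0.499999) = 0.346575.
1 − 2Q = 0.153846, giving −¼ ln(0.153846) = 0.467951.
d = 0.346575 + 0.467951 = 0.814526.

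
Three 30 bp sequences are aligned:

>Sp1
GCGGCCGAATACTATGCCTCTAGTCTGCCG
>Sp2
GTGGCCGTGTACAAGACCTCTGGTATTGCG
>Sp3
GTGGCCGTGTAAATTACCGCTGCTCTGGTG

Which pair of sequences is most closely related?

Sp2 and Sp3

Sp1–Sp2: 10/30 differ, p = 0.333, d = 0.441.
Sp1–Sp3: 12/30 differ, p = 0.400, d = 0.572.
Sp2–Sp3: 8/30 differ, p = 0.267, d = 0.330.
The smallest distance is between Sp2 and Sp3.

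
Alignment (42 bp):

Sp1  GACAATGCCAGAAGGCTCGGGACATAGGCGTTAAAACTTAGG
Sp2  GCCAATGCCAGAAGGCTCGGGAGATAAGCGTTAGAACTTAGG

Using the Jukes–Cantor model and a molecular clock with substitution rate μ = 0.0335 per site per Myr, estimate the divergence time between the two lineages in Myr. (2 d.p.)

1.52

The sequences differ at 4 of 42 sites (2, 23, 27, 34), so p = 4/42 ≈ 0.095238.
d = −(3/4) ln(1 − 4p/3) = −0.75 ln(1 − 0.126984) = −0.75 ln(0.873016)
  = −0.75 × (-0.135801) = 0.101851 substitutions/site.
Under a molecular clock d = 2μt, so t = d/(2μ) = 0.101851 / (2 × 0.0335) = 1.52 Myr.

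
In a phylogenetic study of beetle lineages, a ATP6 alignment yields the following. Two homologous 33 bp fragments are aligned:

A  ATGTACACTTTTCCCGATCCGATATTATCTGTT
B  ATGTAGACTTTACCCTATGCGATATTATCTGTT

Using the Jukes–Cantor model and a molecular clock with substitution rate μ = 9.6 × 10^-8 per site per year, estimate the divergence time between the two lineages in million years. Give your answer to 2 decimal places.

The sequences differ at 4 of 33 sites (6, 12, 16, 19), so p = 4/33 ≈ 0.121212.
d = −(3/4) ln(1 − 4p/3) = −0.75 ln(1 − 0.161616) = −0.75 ln(0.838384)
  = −0.75 × (-0.176279) = 0.132209 substitutions/site.
Under a molecular clock d = 2μt, so t = d/(2μ) = 0.132209 / (2 × 9.6 × 10^-8) = 0.69 million years.

0.69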